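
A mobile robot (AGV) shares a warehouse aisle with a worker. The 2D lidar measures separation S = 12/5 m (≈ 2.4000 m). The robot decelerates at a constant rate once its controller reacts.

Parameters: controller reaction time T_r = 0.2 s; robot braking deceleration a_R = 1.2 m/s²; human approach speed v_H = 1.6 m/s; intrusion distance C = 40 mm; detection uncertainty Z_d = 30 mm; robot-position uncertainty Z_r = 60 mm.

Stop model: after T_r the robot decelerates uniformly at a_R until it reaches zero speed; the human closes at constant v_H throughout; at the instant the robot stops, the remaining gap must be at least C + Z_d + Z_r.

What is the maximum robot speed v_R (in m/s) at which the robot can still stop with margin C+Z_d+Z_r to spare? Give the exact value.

v_R_max = 1 m/s = 1.0000 m/s

collect terms ⇒ (5/12)·v_R² + (23/15)·v_R + (-39/20) = 0
  disc = (23/15)² − 4·(5/12)·(-39/20) = 5041/900 ; √disc = 71/30
  v_R = (−(23/15) + 71/30) / (2·(5/12)) = 1 m/s
check:
stop time T_s = 1/(6/5) = 0.8333 s
reaction-phase robot travel = 1.0000·0.2000 = 0.2000 m
robot under decel: 1.0000²/(2·1.2000) = 0.4167 m
human closes 1.6000·1.0333 = 1.6533 m
residual clearance needed = 0.0400+0.0300+0.0600 = 0.1300 m
sum ≈ 0.2000+0.4167+1.6533+0.1300 ≈ 2.4000 m = S ✓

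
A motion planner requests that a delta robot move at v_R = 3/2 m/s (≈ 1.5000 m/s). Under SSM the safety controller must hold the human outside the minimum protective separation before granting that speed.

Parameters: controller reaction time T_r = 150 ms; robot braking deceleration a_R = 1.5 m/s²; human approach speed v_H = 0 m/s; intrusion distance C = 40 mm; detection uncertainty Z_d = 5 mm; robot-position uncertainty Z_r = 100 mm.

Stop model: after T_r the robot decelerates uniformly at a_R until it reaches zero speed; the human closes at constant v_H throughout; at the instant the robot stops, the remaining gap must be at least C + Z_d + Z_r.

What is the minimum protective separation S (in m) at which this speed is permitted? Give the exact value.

S_min = 28/25 m = 1.1200 m

stop time T_s = (3/2)/(3/2) = 1.0000 s
robot covers v_R·T_r = 1.5000·0.1500 = 0.2250 m before braking
robot covers 1.5000·1.0000 − ½·1.5000·1.0000² = 0.7500 m while stopping
person approaches 0.0000·(0.1500+1.0000) = 0.0000 m
C+Z_d+Z_r = 0.0400+0.0050+0.1000 = 0.1450 m
S_min ≈ 0.2250+0.7500+0.0000+0.1450  ⇒  S_min = 28/25 m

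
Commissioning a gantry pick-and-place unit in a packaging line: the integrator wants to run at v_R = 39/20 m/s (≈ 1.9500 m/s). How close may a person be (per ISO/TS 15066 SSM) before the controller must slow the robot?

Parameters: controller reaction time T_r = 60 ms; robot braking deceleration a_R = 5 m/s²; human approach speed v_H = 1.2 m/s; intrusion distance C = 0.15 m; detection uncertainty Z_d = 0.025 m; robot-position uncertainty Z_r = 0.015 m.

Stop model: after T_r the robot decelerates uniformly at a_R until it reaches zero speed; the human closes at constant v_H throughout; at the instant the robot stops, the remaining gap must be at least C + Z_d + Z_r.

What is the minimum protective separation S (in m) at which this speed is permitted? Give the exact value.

T_s = v_R/a_R = (39/20)/5 = 0.3900 s
robot covers v_R·T_r = 1.9500·0.0600 = 0.1170 m before braking
braking distance = 1.9500²/(2·5.0000) = 0.3802 m
person approaches 1.2000·(0.0600+0.3900) = 0.5400 m
residual clearance needed = 0.1500+0.0250+0.0150 = 0.1900 m
S_min ≈ 0.1170+0.3802+0.5400+0.1900  ⇒  S_min = 4909/4000 m

S_min = 4909/4000 m = 1.2272 m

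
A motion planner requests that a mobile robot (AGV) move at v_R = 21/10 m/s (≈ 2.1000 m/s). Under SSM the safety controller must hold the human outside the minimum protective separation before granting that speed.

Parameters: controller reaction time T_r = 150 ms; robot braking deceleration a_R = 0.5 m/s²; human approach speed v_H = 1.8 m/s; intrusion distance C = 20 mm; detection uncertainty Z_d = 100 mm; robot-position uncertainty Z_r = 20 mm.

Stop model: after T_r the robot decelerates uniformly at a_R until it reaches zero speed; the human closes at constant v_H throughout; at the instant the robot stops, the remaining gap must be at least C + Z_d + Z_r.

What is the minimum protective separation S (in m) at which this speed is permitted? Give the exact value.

S_min = 2539/200 m = 12.6950 m

braking lasts T_s = (21/10)/(1/2) = 4.2000 s
robot in T_r: 2.1000·0.1500 = 0.3150 m
robot under decel: 2.1000²/(2·0.5000) = 4.4100 m
human closes 1.8000·4.3500 = 7.8300 m
margins: 0.0200+0.1000+0.0200 = 0.1400 m
S_min ≈ 0.3150+4.4100+7.8300+0.1400  ⇒  S_min = 2539/200 m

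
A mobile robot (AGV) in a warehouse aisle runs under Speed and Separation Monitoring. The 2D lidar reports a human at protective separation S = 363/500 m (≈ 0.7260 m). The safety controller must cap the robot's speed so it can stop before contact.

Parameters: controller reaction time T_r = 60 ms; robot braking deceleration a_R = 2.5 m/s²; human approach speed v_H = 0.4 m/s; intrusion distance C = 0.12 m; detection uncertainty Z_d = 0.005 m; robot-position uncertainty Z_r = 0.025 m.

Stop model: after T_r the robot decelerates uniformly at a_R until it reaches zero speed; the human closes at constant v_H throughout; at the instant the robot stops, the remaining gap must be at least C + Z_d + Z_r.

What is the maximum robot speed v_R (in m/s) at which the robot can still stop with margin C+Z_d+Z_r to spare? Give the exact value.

v_R_max = 6/5 m/s = 1.2000 m/s

collect terms ⇒ (1/5)·v_R² + (11/50)·v_R + (-69/125) = 0
  disc = (11/50)² − 4·(1/5)·(-69/125) = 49/100 ; √disc = 7/10
  v_R = (−(11/50) + 7/10) / (2·(1/5)) = 6/5 m/s
check:
braking lasts T_s = (6/5)/(5/2) = 0.4800 s
robot in T_r: 1.2000·0.0600 = 0.0720 m
braking distance = 1.2000²/(2·2.5000) = 0.2880 m
human closes 0.4000·0.5400 = 0.2160 m
residual clearance needed = 0.1200+0.0050+0.0250 = 0.1500 m
sum ≈ 0.0720+0.2880+0.2160+0.1500 ≈ 0.7260 m = S ✓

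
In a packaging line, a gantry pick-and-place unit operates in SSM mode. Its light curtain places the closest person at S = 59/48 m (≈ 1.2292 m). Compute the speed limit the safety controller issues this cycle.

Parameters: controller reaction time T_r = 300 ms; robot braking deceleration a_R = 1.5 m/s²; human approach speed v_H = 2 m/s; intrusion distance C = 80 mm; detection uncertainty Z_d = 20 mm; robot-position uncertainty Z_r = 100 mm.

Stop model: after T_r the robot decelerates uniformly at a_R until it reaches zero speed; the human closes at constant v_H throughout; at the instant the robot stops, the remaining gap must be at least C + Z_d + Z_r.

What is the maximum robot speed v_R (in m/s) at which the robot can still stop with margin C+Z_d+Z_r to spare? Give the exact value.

v_R_max = 1/4 m/s = 0.2500 m/s

at the boundary: (1/3)·v² + (49/30)·v + (-103/240) = 0
  disc = (49/30)² − 4·(1/3)·(-103/240) = 81/25 ; √disc = 9/5
  v_R = (−(49/30) + 9/5) / (2·(1/3)) = 1/4 m/s
check:
stop time T_s = (1/4)/(3/2) = 0.1667 s
reaction-phase robot travel = 0.2500·0.3000 = 0.0750 m
robot under decel: 0.2500²/(2·1.5000) = 0.0208 m
person approaches 2.0000·(0.3000+0.1667) = 0.9333 m
C+Z_d+Z_r = 0.0800+0.0200+0.1000 = 0.2000 m
sum ≈ 0.0750+0.0208+0.9333+0.2000 ≈ 1.2292 m = S ✓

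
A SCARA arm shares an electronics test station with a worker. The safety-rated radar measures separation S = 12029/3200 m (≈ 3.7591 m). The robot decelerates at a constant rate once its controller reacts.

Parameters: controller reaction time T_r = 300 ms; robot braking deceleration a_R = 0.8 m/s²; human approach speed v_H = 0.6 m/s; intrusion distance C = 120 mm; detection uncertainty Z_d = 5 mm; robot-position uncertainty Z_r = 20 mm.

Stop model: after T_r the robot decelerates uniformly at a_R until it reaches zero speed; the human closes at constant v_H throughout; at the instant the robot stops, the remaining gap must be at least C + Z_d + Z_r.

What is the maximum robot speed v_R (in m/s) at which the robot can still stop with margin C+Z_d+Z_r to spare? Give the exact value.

at the boundary: (5/8)·v² + (21/20)·v + (-10989/3200) = 0
  disc = (21/20)² − 4·(5/8)·(-10989/3200) = 62001/6400 ; √disc = 249/80
  v_R = (−(21/20) + 249/80) / (2·(5/8)) = 33/20 m/s
check:
T_s = v_R/a_R = (33/20)/(4/5) = 2.0625 s
reaction-phase robot travel = 1.6500·0.3000 = 0.4950 m
robot covers 1.6500·2.0625 − ½·0.8000·2.0625² = 1.7016 m while stopping
human closes 0.6000·2.3625 = 1.4175 m
residual clearance needed = 0.1200+0.0050+0.0200 = 0.1450 m
sum ≈ 0.4950+1.7016+1.4175+0.1450 ≈ 3.7591 m = S ✓

v_R_max = 33/20 m/s = 1.6500 m/s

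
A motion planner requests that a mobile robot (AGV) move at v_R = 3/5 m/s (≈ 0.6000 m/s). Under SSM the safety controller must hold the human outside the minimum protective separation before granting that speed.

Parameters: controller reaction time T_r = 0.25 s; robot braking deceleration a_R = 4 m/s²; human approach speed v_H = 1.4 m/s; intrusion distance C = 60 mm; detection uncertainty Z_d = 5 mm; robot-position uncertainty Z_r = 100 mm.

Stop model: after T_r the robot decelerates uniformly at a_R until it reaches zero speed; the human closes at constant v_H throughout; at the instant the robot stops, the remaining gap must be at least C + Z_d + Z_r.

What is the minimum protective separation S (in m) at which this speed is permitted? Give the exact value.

S_min = 23/25 m = 0.9200 m

braking lasts T_s = (3/5)/4 = 0.1500 s
robot covers v_R·T_r = 0.6000·0.2500 = 0.1500 m before braking
robot covers 0.6000·0.1500 − ½·4.0000·0.1500² = 0.0450 m while stopping
human closes 1.4000·0.4000 = 0.5600 m
margins: 0.0600+0.0050+0.1000 = 0.1650 m
S_min ≈ 0.1500+0.0450+0.5600+0.1650  ⇒  S_min = 23/25 m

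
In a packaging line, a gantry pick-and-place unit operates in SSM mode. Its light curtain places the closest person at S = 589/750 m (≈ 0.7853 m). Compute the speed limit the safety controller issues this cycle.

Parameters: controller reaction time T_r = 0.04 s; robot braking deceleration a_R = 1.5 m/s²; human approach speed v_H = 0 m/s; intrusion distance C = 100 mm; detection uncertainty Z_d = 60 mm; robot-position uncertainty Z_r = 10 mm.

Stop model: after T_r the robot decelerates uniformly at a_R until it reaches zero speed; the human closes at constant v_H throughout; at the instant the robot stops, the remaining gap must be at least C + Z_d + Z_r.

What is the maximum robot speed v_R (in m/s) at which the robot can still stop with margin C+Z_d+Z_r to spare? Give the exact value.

v_R_max = 13/10 m/s = 1.3000 m/s

quadratic (1/3)·v² + (1/25)·v + (-923/1500) = 0
  disc = (1/25)² − 4·(1/3)·(-923/1500) = 4624/5625 ; √disc = 68/75
  v_R = (−(1/25) + 68/75) / (2·(1/3)) = 13/10 m/s
check:
braking lasts T_s = (13/10)/(3/2) = 0.8667 s
reaction-phase robot travel = 1.3000·0.0400 = 0.0520 m
robot covers 1.3000·0.8667 − ½·1.5000·0.8667² = 0.5633 m while stopping
person approaches 0.0000·(0.0400+0.8667) = 0.0000 m
residual clearance needed = 0.1000+0.0600+0.0100 = 0.1700 m
sum ≈ 0.0520+0.5633+0.0000+0.1700 ≈ 0.7853 m = S ✓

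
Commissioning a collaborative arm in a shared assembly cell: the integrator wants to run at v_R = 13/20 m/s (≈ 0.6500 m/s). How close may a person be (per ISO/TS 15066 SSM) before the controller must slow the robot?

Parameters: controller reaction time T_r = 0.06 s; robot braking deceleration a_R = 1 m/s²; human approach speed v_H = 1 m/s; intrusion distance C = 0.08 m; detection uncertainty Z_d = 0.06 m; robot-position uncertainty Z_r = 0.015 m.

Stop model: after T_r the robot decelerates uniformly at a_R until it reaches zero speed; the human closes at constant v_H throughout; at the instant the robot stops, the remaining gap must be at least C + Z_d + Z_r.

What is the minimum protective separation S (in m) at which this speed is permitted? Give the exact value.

S_min = 4461/4000 m = 1.1153 m

stop time T_s = (13/20)/1 = 0.6500 s
robot in T_r: 0.6500·0.0600 = 0.0390 m
robot covers 0.6500·0.6500 − ½·1.0000·0.6500² = 0.2112 m while stopping
human closes 1.0000·0.7100 = 0.7100 m
C+Z_d+Z_r = 0.0800+0.0600+0.0150 = 0.1550 m
S_min ≈ 0.0390+0.2112+0.7100+0.1550  ⇒  S_min = 4461/4000 m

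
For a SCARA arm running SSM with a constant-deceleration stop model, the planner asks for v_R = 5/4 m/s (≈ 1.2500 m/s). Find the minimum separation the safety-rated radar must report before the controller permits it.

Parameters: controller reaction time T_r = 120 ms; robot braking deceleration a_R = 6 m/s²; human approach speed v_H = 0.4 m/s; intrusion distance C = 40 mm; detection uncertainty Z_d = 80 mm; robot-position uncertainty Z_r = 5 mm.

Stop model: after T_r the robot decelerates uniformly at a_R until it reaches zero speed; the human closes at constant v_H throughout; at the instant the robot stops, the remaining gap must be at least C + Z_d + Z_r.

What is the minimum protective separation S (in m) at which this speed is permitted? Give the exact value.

S_min = 12877/24000 m = 0.5365 m

T_s = v_R/a_R = (5/4)/6 = 0.2083 s
robot covers v_R·T_r = 1.2500·0.1200 = 0.1500 m before braking
robot covers 1.2500·0.2083 − ½·6.0000·0.2083² = 0.1302 m while stopping
human over T_r+T_s: 0.4000·(0.1200+0.2083) = 0.1313 m
margins: 0.0400+0.0800+0.0050 = 0.1250 m
S_min ≈ 0.1500+0.1302+0.1313+0.1250  ⇒  S_min = 12877/24000 m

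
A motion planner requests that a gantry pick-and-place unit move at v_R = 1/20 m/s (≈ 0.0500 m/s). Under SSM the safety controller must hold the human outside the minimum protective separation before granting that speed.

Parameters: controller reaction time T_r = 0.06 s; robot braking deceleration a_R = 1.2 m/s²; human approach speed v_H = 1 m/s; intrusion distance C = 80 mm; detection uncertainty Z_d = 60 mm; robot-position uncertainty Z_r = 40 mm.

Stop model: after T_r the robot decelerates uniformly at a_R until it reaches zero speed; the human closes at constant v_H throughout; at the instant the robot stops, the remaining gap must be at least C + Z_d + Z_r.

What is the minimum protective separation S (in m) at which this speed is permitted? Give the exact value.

T_s = v_R/a_R = (1/20)/(6/5) = 0.0417 s
robot in T_r: 0.0500·0.0600 = 0.0030 m
braking distance = 0.0500²/(2·1.2000) = 0.0010 m
human closes 1.0000·0.1017 = 0.1017 m
margins: 0.0800+0.0600+0.0400 = 0.1800 m
S_min ≈ 0.0030+0.0010+0.1017+0.1800  ⇒  S_min = 6857/24000 m

S_min = 6857/24000 m = 0.2857 m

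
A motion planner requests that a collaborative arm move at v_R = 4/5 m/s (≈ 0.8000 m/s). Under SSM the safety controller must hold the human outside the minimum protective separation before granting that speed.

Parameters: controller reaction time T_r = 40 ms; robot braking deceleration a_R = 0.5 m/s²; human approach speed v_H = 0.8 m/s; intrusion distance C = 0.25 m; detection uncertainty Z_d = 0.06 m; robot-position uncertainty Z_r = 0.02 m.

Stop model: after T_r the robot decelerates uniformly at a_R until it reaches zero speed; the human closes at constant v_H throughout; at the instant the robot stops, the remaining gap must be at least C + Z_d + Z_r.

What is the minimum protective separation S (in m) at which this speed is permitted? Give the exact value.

T_s = v_R/a_R = (4/5)/(1/2) = 1.6000 s
robot covers v_R·T_r = 0.8000·0.0400 = 0.0320 m before braking
robot under decel: 0.8000²/(2·0.5000) = 0.6400 m
person approaches 0.8000·(0.0400+1.6000) = 1.3120 m
C+Z_d+Z_r = 0.2500+0.0600+0.0200 = 0.3300 m
S_min ≈ 0.0320+0.6400+1.3120+0.3300  ⇒  S_min = 1157/500 m

S_min = 1157/500 m = 2.3140 m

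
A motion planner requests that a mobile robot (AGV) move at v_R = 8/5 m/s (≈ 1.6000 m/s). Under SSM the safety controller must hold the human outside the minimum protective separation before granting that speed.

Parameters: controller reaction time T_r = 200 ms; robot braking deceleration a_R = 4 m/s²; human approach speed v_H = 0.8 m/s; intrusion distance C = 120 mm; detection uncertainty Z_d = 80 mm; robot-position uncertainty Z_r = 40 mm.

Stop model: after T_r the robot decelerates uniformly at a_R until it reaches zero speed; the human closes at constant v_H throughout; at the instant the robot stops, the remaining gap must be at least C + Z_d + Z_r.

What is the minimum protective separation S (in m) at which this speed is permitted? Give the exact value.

braking lasts T_s = (8/5)/4 = 0.4000 s
reaction-phase robot travel = 1.6000·0.2000 = 0.3200 m
robot covers 1.6000·0.4000 − ½·4.0000·0.4000² = 0.3200 m while stopping
person approaches 0.8000·(0.2000+0.4000) = 0.4800 m
residual clearance needed = 0.1200+0.0800+0.0400 = 0.2400 m
S_min ≈ 0.3200+0.3200+0.4800+0.2400  ⇒  S_min = 34/25 m

S_min = 34/25 m = 1.3600 m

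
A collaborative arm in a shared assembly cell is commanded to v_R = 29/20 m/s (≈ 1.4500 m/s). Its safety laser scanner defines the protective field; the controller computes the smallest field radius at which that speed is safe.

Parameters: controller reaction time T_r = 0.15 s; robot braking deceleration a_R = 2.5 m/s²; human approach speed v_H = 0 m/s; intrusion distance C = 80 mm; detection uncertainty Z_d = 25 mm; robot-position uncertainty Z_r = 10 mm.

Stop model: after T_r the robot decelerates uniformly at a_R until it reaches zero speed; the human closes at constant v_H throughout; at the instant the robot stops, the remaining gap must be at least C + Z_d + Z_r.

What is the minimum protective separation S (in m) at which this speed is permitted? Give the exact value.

S_min = 753/1000 m = 0.7530 m

stop time T_s = (29/20)/(5/2) = 0.5800 s
reaction-phase robot travel = 1.4500·0.1500 = 0.2175 m
robot covers 1.4500·0.5800 − ½·2.5000·0.5800² = 0.4205 m while stopping
human over T_r+T_s: 0.0000·(0.1500+0.5800) = 0.0000 m
residual clearance needed = 0.0800+0.0250+0.0100 = 0.1150 m
S_min ≈ 0.2175+0.4205+0.0000+0.1150  ⇒  S_min = 753/1000 m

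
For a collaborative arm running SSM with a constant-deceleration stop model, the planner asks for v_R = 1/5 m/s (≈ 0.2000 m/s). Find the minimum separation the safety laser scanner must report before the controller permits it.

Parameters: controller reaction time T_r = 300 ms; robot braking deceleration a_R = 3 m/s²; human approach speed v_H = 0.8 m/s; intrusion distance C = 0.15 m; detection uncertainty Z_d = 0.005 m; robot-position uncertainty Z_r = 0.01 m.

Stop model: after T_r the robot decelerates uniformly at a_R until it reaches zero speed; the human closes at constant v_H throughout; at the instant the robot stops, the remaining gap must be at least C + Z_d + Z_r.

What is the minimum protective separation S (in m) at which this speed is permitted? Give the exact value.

T_s = v_R/a_R = (1/5)/3 = 0.0667 s
robot in T_r: 0.2000·0.3000 = 0.0600 m
robot under decel: 0.2000²/(2·3.0000) = 0.0067 m
human closes 0.8000·0.3667 = 0.2933 m
C+Z_d+Z_r = 0.1500+0.0050+0.0100 = 0.1650 m
S_min ≈ 0.0600+0.0067+0.2933+0.1650  ⇒  S_min = 21/40 m

S_min = 21/40 m = 0.5250 m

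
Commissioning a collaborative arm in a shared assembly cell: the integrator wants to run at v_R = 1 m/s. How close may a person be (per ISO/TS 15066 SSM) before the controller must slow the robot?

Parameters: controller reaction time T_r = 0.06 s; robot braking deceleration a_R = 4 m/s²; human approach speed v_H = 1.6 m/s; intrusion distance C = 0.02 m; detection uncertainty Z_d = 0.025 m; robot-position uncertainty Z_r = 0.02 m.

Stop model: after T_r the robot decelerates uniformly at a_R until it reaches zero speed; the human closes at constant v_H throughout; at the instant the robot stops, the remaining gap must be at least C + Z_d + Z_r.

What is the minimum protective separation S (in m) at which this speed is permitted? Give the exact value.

braking lasts T_s = 1/4 = 0.2500 s
robot covers v_R·T_r = 1.0000·0.0600 = 0.0600 m before braking
robot covers 1.0000·0.2500 − ½·4.0000·0.2500² = 0.1250 m while stopping
person approaches 1.6000·(0.0600+0.2500) = 0.4960 m
margins: 0.0200+0.0250+0.0200 = 0.0650 m
S_min ≈ 0.0600+0.1250+0.4960+0.0650  ⇒  S_min = 373/500 m

S_min = 373/500 m = 0.7460 m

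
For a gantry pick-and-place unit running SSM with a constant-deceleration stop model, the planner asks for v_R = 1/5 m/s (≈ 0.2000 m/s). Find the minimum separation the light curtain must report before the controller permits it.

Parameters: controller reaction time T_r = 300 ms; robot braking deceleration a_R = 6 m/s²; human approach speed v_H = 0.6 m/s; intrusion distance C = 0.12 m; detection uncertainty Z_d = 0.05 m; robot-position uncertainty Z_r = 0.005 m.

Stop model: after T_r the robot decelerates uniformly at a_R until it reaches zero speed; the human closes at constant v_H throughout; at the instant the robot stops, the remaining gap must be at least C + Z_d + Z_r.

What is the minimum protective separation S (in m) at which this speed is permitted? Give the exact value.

S_min = 263/600 m = 0.4383 m

braking lasts T_s = (1/5)/6 = 0.0333 s
robot covers v_R·T_r = 0.2000·0.3000 = 0.0600 m before braking
robot covers 0.2000·0.0333 − ½·6.0000·0.0333² = 0.0033 m while stopping
person approaches 0.6000·(0.3000+0.0333) = 0.2000 m
residual clearance needed = 0.1200+0.0500+0.0050 = 0.1750 m
S_min ≈ 0.0600+0.0033+0.2000+0.1750  ⇒  S_min = 263/600 m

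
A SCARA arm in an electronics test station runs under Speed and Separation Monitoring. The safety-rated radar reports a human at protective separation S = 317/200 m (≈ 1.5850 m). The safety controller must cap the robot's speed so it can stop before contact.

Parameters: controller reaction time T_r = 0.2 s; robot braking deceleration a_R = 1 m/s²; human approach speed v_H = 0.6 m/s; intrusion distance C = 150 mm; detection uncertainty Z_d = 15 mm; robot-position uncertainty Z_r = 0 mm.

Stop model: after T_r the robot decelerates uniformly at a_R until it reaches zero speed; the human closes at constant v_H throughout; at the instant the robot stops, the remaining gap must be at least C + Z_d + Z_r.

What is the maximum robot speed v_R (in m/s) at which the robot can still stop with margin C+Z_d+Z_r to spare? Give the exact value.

v_R_max = 1 m/s = 1.0000 m/s

at the boundary: (1/2)·v² + (4/5)·v + (-13/10) = 0
  disc = (4/5)² − 4·(1/2)·(-13/10) = 81/25 ; √disc = 9/5
  v_R = (−(4/5) + 9/5) / (2·(1/2)) = 1 m/s
check:
T_s = v_R/a_R = 1/1 = 1.0000 s
robot in T_r: 1.0000·0.2000 = 0.2000 m
robot covers 1.0000·1.0000 − ½·1.0000·1.0000² = 0.5000 m while stopping
human closes 0.6000·1.2000 = 0.7200 m
margins: 0.1500+0.0150+0.0000 = 0.1650 m
sum ≈ 0.2000+0.5000+0.7200+0.1650 ≈ 1.5850 m = S ✓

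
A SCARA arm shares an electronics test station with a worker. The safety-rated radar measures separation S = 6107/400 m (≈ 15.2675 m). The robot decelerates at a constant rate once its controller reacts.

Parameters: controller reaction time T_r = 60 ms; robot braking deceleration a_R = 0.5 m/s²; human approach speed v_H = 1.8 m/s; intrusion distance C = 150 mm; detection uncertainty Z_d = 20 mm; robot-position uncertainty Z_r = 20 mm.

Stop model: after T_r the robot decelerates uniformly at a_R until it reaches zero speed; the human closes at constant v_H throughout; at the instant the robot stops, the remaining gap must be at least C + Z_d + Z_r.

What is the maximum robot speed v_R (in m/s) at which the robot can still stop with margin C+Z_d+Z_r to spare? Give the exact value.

at the boundary: (1)·v² + (183/50)·v + (-29939/2000) = 0
  disc = (183/50)² − 4·(1)·(-29939/2000) = 45796/625 ; √disc = 214/25
  v_R = (−(183/50) + 214/25) / (2·(1)) = 49/20 m/s
check:
braking lasts T_s = (49/20)/(1/2) = 4.9000 s
robot covers v_R·T_r = 2.4500·0.0600 = 0.1470 m before braking
braking distance = 2.4500²/(2·0.5000) = 6.0025 m
person approaches 1.8000·(0.0600+4.9000) = 8.9280 m
residual clearance needed = 0.1500+0.0200+0.0200 = 0.1900 m
sum ≈ 0.1470+6.0025+8.9280+0.1900 ≈ 15.2675 m = S ✓

v_R_max = 49/20 m/s = 2.4500 m/s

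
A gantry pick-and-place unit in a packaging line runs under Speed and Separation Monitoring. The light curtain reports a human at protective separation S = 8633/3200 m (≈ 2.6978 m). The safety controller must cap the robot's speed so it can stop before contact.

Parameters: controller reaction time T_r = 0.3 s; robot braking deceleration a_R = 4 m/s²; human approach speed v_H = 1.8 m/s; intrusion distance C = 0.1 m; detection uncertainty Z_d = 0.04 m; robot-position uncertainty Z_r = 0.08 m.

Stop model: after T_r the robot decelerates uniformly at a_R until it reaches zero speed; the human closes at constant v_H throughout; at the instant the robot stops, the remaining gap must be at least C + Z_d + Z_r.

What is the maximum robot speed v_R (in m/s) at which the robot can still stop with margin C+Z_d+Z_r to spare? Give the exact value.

v_R_max = 39/20 m/s = 1.9500 m/s

at the boundary: (1/8)·v² + (3/4)·v + (-6201/3200) = 0
  disc = (3/4)² − 4·(1/8)·(-6201/3200) = 9801/6400 ; √disc = 99/80
  v_R = (−(3/4) + 99/80) / (2·(1/8)) = 39/20 m/s
check:
stop time T_s = (39/20)/4 = 0.4875 s
robot in T_r: 1.9500·0.3000 = 0.5850 m
robot covers 1.9500·0.4875 − ½·4.0000·0.4875² = 0.4753 m while stopping
human over T_r+T_s: 1.8000·(0.3000+0.4875) = 1.4175 m
residual clearance needed = 0.1000+0.0400+0.0800 = 0.2200 m
sum ≈ 0.5850+0.4753+1.4175+0.2200 ≈ 2.6978 m = S ✓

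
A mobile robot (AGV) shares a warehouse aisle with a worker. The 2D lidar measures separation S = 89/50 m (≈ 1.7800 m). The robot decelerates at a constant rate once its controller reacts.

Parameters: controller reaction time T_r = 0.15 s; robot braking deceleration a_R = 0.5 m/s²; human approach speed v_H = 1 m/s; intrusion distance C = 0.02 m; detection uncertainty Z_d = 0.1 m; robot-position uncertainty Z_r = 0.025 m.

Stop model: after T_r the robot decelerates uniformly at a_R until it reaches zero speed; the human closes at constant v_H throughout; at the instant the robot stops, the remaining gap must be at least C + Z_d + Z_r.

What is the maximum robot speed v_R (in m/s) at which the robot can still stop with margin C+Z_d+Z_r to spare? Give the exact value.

quadratic (1)·v² + (43/20)·v + (-297/200) = 0
  disc = (43/20)² − 4·(1)·(-297/200) = 169/16 ; √disc = 13/4
  v_R = (−(43/20) + 13/4) / (2·(1)) = 11/20 m/s
check:
T_s = v_R/a_R = (11/20)/(1/2) = 1.1000 s
robot covers v_R·T_r = 0.5500·0.1500 = 0.0825 m before braking
robot under decel: 0.5500²/(2·0.5000) = 0.3025 m
human over T_r+T_s: 1.0000·(0.1500+1.1000) = 1.2500 m
margins: 0.0200+0.1000+0.0250 = 0.1450 m
sum ≈ 0.0825+0.3025+1.2500+0.1450 ≈ 1.7800 m = S ✓

v_R_max = 11/20 m/s = 0.5500 m/s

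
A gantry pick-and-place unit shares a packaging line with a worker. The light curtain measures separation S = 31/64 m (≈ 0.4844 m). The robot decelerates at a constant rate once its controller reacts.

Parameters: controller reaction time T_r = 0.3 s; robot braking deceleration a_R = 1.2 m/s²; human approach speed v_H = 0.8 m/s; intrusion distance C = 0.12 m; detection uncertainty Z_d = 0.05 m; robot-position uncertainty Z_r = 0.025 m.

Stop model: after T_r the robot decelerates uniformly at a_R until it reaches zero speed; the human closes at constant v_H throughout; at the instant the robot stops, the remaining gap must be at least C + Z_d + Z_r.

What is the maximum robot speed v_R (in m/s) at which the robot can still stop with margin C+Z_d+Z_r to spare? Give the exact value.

v_R_max = 1/20 m/s = 0.0500 m/s

collect terms ⇒ (5/12)·v_R² + (29/30)·v_R + (-79/1600) = 0
  disc = (29/30)² − 4·(5/12)·(-79/1600) = 14641/14400 ; √disc = 121/120
  v_R = (−(29/30) + 121/120) / (2·(5/12)) = 1/20 m/s
check:
stop time T_s = (1/20)/(6/5) = 0.0417 s
robot covers v_R·T_r = 0.0500·0.3000 = 0.0150 m before braking
robot covers 0.0500·0.0417 − ½·1.2000·0.0417² = 0.0010 m while stopping
human closes 0.8000·0.3417 = 0.2733 m
C+Z_d+Z_r = 0.1200+0.0500+0.0250 = 0.1950 m
sum ≈ 0.0150+0.0010+0.2733+0.1950 ≈ 0.4844 m = S ✓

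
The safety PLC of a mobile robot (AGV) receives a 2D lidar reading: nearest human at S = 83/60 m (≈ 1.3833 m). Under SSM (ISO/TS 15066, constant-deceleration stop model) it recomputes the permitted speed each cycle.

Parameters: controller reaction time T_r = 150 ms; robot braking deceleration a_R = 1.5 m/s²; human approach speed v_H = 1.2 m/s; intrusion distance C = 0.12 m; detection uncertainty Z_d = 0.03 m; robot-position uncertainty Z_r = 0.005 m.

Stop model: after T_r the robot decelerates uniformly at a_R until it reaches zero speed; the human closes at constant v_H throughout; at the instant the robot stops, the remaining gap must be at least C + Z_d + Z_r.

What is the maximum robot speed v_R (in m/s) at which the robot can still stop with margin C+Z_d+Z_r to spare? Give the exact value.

collect terms ⇒ (1/3)·v_R² + (19/20)·v_R + (-629/600) = 0
  disc = (19/20)² − 4·(1/3)·(-629/600) = 8281/3600 ; √disc = 91/60
  v_R = (−(19/20) + 91/60) / (2·(1/3)) = 17/20 m/s
check:
stop time T_s = (17/20)/(3/2) = 0.5667 s
robot in T_r: 0.8500·0.1500 = 0.1275 m
robot covers 0.8500·0.5667 − ½·1.5000·0.5667² = 0.2408 m while stopping
human closes 1.2000·0.7167 = 0.8600 m
residual clearance needed = 0.1200+0.0300+0.0050 = 0.1550 m
sum ≈ 0.1275+0.2408+0.8600+0.1550 ≈ 1.3833 m = S ✓

v_R_max = 17/20 m/s = 0.8500 m/s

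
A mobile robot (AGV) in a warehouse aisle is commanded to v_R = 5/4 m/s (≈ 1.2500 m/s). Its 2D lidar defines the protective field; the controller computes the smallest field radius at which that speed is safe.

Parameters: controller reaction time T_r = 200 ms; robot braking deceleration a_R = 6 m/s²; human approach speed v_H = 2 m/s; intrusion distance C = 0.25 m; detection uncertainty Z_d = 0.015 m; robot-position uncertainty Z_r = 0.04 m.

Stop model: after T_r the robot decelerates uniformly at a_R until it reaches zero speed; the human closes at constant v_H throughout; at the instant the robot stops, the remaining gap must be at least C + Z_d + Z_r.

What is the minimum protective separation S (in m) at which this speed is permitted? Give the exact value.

braking lasts T_s = (5/4)/6 = 0.2083 s
reaction-phase robot travel = 1.2500·0.2000 = 0.2500 m
braking distance = 1.2500²/(2·6.0000) = 0.1302 m
human over T_r+T_s: 2.0000·(0.2000+0.2083) = 0.8167 m
C+Z_d+Z_r = 0.2500+0.0150+0.0400 = 0.3050 m
S_min ≈ 0.2500+0.1302+0.8167+0.3050  ⇒  S_min = 2403/1600 m

S_min = 2403/1600 m = 1.5019 m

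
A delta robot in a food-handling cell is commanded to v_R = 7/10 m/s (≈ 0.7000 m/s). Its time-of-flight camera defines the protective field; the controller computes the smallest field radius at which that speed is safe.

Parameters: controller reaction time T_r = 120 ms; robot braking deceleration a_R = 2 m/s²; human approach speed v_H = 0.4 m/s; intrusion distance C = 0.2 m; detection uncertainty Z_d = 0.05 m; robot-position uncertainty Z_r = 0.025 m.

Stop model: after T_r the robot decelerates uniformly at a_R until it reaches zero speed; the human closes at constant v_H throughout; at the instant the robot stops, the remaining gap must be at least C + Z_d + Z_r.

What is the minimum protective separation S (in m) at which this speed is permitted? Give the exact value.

T_s = v_R/a_R = (7/10)/2 = 0.3500 s
robot covers v_R·T_r = 0.7000·0.1200 = 0.0840 m before braking
braking distance = 0.7000²/(2·2.0000) = 0.1225 m
person approaches 0.4000·(0.1200+0.3500) = 0.1880 m
margins: 0.2000+0.0500+0.0250 = 0.2750 m
S_min ≈ 0.0840+0.1225+0.1880+0.2750  ⇒  S_min = 1339/2000 m

S_min = 1339/2000 m = 0.6695 m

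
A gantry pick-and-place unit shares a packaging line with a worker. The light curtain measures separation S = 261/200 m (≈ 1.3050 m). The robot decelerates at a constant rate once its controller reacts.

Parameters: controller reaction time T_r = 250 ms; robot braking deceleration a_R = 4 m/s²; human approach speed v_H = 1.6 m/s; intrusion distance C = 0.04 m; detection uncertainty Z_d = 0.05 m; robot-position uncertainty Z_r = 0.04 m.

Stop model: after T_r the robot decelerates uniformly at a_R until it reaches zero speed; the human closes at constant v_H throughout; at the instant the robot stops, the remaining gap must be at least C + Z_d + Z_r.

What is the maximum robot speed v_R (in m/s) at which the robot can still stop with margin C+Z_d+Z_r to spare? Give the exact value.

at the boundary: (1/8)·v² + (13/20)·v + (-31/40) = 0
  disc = (13/20)² − 4·(1/8)·(-31/40) = 81/100 ; √disc = 9/10
  v_R = (−(13/20) + 9/10) / (2·(1/8)) = 1 m/s
check:
braking lasts T_s = 1/4 = 0.2500 s
robot in T_r: 1.0000·0.2500 = 0.2500 m
robot under decel: 1.0000²/(2·4.0000) = 0.1250 m
human closes 1.6000·0.5000 = 0.8000 m
margins: 0.0400+0.0500+0.0400 = 0.1300 m
sum ≈ 0.2500+0.1250+0.8000+0.1300 ≈ 1.3050 m = S ✓

v_R_max = 1 m/s = 1.0000 m/s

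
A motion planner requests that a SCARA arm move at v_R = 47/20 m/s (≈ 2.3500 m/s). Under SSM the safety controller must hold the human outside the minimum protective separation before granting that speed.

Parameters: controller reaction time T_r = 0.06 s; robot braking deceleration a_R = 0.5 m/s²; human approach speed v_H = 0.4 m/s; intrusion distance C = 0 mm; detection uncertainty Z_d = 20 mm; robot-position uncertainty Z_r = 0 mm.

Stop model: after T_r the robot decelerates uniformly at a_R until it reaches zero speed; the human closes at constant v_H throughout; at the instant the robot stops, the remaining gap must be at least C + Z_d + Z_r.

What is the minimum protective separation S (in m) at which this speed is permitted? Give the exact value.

S_min = 607/80 m = 7.5875 m

T_s = v_R/a_R = (47/20)/(1/2) = 4.7000 s
robot in T_r: 2.3500·0.0600 = 0.1410 m
robot under decel: 2.3500²/(2·0.5000) = 5.5225 m
person approaches 0.4000·(0.0600+4.7000) = 1.9040 m
residual clearance needed = 0.0000+0.0200+0.0000 = 0.0200 m
S_min ≈ 0.1410+5.5225+1.9040+0.0200  ⇒  S_min = 607/80 m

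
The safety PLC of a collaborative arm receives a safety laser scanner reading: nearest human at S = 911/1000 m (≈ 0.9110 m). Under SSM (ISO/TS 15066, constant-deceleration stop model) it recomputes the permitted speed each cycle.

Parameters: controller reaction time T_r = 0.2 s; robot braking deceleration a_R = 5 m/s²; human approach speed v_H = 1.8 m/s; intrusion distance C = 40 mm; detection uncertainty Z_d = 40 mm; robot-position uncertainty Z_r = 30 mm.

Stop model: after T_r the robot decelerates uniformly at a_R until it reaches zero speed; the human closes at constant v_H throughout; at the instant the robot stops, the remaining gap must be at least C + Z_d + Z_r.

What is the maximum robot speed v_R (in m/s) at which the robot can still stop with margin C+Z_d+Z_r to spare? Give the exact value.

v_R_max = 7/10 m/s = 0.7000 m/s

collect terms ⇒ (1/10)·v_R² + (14/25)·v_R + (-441/1000) = 0
  disc = (14/25)² − 4·(1/10)·(-441/1000) = 49/100 ; √disc = 7/10
  v_R = (−(14/25) + 7/10) / (2·(1/10)) = 7/10 m/s
check:
T_s = v_R/a_R = (7/10)/5 = 0.1400 s
robot covers v_R·T_r = 0.7000·0.2000 = 0.1400 m before braking
braking distance = 0.7000²/(2·5.0000) = 0.0490 m
human over T_r+T_s: 1.8000·(0.2000+0.1400) = 0.6120 m
C+Z_d+Z_r = 0.0400+0.0400+0.0300 = 0.1100 m
sum ≈ 0.1400+0.0490+0.6120+0.1100 ≈ 0.9110 m = S ✓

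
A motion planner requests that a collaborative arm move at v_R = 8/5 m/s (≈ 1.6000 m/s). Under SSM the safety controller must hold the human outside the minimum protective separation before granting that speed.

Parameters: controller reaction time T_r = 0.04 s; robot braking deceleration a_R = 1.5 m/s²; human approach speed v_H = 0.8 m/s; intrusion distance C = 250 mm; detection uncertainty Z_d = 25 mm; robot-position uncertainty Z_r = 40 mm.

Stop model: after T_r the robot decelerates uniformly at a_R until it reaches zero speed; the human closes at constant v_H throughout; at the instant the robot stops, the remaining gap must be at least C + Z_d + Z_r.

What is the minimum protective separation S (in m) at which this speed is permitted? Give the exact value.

braking lasts T_s = (8/5)/(3/2) = 1.0667 s
reaction-phase robot travel = 1.6000·0.0400 = 0.0640 m
robot covers 1.6000·1.0667 − ½·1.5000·1.0667² = 0.8533 m while stopping
human over T_r+T_s: 0.8000·(0.0400+1.0667) = 0.8853 m
residual clearance needed = 0.2500+0.0250+0.0400 = 0.3150 m
S_min ≈ 0.0640+0.8533+0.8853+0.3150  ⇒  S_min = 6353/3000 m

S_min = 6353/3000 m = 2.1177 m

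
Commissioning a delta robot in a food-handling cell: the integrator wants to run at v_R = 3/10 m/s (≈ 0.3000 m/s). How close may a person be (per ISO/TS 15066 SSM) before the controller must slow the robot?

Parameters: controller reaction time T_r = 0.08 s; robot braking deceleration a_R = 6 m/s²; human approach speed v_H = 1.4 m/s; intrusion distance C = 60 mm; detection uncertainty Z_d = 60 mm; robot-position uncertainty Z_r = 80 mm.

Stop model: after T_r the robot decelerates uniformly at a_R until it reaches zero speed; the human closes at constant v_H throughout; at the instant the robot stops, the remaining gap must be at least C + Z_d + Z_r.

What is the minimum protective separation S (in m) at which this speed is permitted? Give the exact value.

S_min = 827/2000 m = 0.4135 m

T_s = v_R/a_R = (3/10)/6 = 0.0500 s
reaction-phase robot travel = 0.3000·0.0800 = 0.0240 m
braking distance = 0.3000²/(2·6.0000) = 0.0075 m
person approaches 1.4000·(0.0800+0.0500) = 0.1820 m
residual clearance needed = 0.0600+0.0600+0.0800 = 0.2000 m
S_min ≈ 0.0240+0.0075+0.1820+0.2000  ⇒  S_min = 827/2000 m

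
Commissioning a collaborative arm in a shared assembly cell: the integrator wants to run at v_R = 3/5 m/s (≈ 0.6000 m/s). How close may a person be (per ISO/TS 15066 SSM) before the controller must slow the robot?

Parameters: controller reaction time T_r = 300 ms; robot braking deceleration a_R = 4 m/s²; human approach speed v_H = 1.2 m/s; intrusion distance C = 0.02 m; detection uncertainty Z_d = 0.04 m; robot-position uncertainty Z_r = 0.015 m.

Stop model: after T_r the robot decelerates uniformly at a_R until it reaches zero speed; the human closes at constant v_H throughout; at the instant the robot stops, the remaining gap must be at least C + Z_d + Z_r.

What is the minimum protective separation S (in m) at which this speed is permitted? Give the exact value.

T_s = v_R/a_R = (3/5)/4 = 0.1500 s
robot in T_r: 0.6000·0.3000 = 0.1800 m
braking distance = 0.6000²/(2·4.0000) = 0.0450 m
human over T_r+T_s: 1.2000·(0.3000+0.1500) = 0.5400 m
margins: 0.0200+0.0400+0.0150 = 0.0750 m
S_min ≈ 0.1800+0.0450+0.5400+0.0750  ⇒  S_min = 21/25 m

S_min = 21/25 m = 0.8400 m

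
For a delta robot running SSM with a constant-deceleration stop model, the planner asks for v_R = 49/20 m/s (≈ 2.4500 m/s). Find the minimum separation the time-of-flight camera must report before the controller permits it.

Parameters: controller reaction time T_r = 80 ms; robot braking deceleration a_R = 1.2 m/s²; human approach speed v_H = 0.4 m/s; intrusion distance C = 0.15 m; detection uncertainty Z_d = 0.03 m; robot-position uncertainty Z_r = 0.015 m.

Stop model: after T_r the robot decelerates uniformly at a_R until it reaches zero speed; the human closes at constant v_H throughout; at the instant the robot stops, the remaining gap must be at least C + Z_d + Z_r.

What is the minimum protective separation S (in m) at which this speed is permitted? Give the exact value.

braking lasts T_s = (49/20)/(6/5) = 2.0417 s
reaction-phase robot travel = 2.4500·0.0800 = 0.1960 m
robot under decel: 2.4500²/(2·1.2000) = 2.5010 m
person approaches 0.4000·(0.0800+2.0417) = 0.8487 m
C+Z_d+Z_r = 0.1500+0.0300+0.0150 = 0.1950 m
S_min ≈ 0.1960+2.5010+0.8487+0.1950  ⇒  S_min = 89777/24000 m

S_min = 89777/24000 m = 3.7407 m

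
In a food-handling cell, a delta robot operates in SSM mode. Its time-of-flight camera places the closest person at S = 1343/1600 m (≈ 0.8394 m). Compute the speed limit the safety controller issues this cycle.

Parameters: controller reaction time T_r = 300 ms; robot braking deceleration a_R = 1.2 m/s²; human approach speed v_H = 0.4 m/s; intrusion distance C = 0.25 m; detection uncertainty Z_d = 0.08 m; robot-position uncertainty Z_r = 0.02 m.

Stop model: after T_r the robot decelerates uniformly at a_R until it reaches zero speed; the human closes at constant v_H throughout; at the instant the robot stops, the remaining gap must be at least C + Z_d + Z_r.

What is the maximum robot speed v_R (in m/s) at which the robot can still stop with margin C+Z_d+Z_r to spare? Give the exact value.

quadratic (5/12)·v² + (19/30)·v + (-591/1600) = 0
  disc = (19/30)² − 4·(5/12)·(-591/1600) = 14641/14400 ; √disc = 121/120
  v_R = (−(19/30) + 121/120) / (2·(5/12)) = 9/20 m/s
check:
stop time T_s = (9/20)/(6/5) = 0.3750 s
robot covers v_R·T_r = 0.4500·0.3000 = 0.1350 m before braking
braking distance = 0.4500²/(2·1.2000) = 0.0844 m
person approaches 0.4000·(0.3000+0.3750) = 0.2700 m
residual clearance needed = 0.2500+0.0800+0.0200 = 0.3500 m
sum ≈ 0.1350+0.0844+0.2700+0.3500 ≈ 0.8394 m = S ✓

v_R_max = 9/20 m/s = 0.4500 m/s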